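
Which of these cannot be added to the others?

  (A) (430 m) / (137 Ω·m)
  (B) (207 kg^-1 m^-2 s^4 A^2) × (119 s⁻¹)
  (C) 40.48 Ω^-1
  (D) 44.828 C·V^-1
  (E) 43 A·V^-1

Expand each in SI base units:
  (A) [m] / [kg·m³·s⁻³·A⁻²] = kg⁻¹·m⁻²·s³·A²
  (B) [kg⁻¹·m⁻²·s⁴·A²] · [s⁻¹] = kg⁻¹·m⁻²·s³·A²
  (C) Ω⁻¹ = (V·A⁻¹)⁻¹ = kg⁻¹·m⁻²·s³·A²
  (D) C·V⁻¹ = s·A·(J·C⁻¹)⁻¹ = kg⁻¹·m⁻²·s⁴·A²
  (E) A·V⁻¹ = A·(J·C⁻¹)⁻¹ = kg⁻¹·m⁻²·s³·A²
All reduce to kg⁻¹·m⁻²·s³·A² except (D), which is kg⁻¹·m⁻²·s⁴·A².

(D)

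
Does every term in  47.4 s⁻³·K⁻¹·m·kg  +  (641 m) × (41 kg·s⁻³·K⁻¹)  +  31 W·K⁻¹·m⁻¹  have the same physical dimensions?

Reduce each to base SI dimensions:
  47.4 s⁻³·K⁻¹·m·kg:  kg·m·s⁻³·K⁻¹
  (641 m) × (41 kg·s⁻³·K⁻¹):  [m] · [kg·s⁻³·K⁻¹] = kg·m·s⁻³·K⁻¹
  31 W·K⁻¹·m⁻¹:  W·m⁻¹·K⁻¹ = J·s⁻¹·m⁻¹·K⁻¹ = kg·m·s⁻³·K⁻¹
Every term reduces to kg·m·s⁻³·K⁻¹.

Yes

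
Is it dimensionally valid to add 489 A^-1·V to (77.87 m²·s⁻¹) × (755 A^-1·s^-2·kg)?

Dimensions:
  489 A^-1·V:  V·A⁻¹ = J·C⁻¹·A⁻¹ = kg·m²·s⁻³·A⁻²
  (77.87 m²·s⁻¹) × (755 A^-1·s^-2·kg):  [m²·s⁻¹] · [kg·s⁻²·A⁻¹] = kg·m²·s⁻³·A⁻¹
kg·m²·s⁻³·A⁻² ≠ kg·m²·s⁻³·A⁻¹, so they cannot be added.

No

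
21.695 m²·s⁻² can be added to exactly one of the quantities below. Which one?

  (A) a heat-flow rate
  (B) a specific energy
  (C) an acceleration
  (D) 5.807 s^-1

Reference: m²·s⁻².
Each option:
  (A) [heat-flow rate] = kg·m²·s⁻³
  (B) [specific energy] = m²·s⁻²  ← same
  (C) [acceleration] = m·s⁻²
  (D) s⁻¹
Only (B) matches m²·s⁻².

(B)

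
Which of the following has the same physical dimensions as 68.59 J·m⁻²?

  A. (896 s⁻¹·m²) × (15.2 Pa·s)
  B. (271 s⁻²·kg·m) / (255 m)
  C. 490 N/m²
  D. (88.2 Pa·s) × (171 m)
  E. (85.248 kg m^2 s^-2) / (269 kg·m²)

Reference: J·m⁻² = N·m·m⁻² = kg·s⁻².
Each option:
  A. [m²·s⁻¹] · [kg·m⁻¹·s⁻¹] = kg·m·s⁻²
  B. [kg·m·s⁻²] / [m] = kg·s⁻²  ← same
  C. N·m⁻² = kg·m·s⁻²·m⁻² = kg·m⁻¹·s⁻²
  D. [kg·m⁻¹·s⁻¹] · [m] = kg·s⁻¹
  E. [kg·m²·s⁻²] / [kg·m²] = s⁻²
Only B. matches kg·s⁻².

B.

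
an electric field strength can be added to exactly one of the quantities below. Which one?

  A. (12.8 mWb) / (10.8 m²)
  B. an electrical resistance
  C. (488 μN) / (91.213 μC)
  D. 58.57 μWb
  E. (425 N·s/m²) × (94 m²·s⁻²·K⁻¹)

C.

Reference: [electric field strength] = kg·m·s⁻³·A⁻¹.
Each option:
  A. [kg·m²·s⁻²·A⁻¹] / [m²] = kg·s⁻²·A⁻¹
  B. [electrical resistance] = kg·m²·s⁻³·A⁻²
  C. [kg·m·s⁻²] / [s·A] = kg·m·s⁻³·A⁻¹  ← same
  D. Wb = V·s = kg·m²·s⁻²·A⁻¹
  E. [kg·m⁻¹·s⁻¹] · [m²·s⁻²·K⁻¹] = kg·m·s⁻³·K⁻¹
Only C. matches kg·m·s⁻³·A⁻¹.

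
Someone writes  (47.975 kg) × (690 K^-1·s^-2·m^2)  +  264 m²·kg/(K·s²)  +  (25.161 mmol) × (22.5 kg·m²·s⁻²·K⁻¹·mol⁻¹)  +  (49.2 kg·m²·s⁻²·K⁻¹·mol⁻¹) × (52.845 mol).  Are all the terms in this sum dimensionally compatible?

Expand each in SI base units:
  (47.975 kg) × (690 K^-1·s^-2·m^2):  [kg] · [m²·s⁻²·K⁻¹] = kg·m²·s⁻²·K⁻¹
  264 m²·kg/(K·s²):  kg·m²·s⁻²·K⁻¹
  (25.161 mmol) × (22.5 kg·m²·s⁻²·K⁻¹·mol⁻¹):  [mol] · [kg·m²·s⁻²·K⁻¹·mol⁻¹] = kg·m²·s⁻²·K⁻¹
  (49.2 kg·m²·s⁻²·K⁻¹·mol⁻¹) × (52.845 mol):  [kg·m²·s⁻²·K⁻¹·mol⁻¹] · [mol] = kg·m²·s⁻²·K⁻¹
Every term reduces to kg·m²·s⁻²·K⁻¹.

Yes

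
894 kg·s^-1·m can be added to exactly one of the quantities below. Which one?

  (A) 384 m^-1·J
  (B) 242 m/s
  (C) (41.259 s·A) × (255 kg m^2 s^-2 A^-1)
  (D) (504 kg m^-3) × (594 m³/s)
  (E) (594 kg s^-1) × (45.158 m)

(E)

Reference: kg·m·s⁻¹.
Each option:
  (A) J·m⁻¹ = N·m·m⁻¹ = kg·m·s⁻²
  (B) m·s⁻¹
  (C) [s·A] · [kg·m²·s⁻²·A⁻¹] = kg·m²·s⁻¹
  (D) [kg·m⁻³] · [m³·s⁻¹] = kg·s⁻¹
  (E) [kg·s⁻¹] · [m] = kg·m·s⁻¹  ← same
Only (E) matches kg·m·s⁻¹.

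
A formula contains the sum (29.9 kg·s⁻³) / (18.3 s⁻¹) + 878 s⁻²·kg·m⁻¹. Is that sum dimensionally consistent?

No

Work out the base dimensions of each:
  (29.9 kg·s⁻³) / (18.3 s⁻¹):  [kg·s⁻³] / [s⁻¹] = kg·s⁻²
  878 s⁻²·kg·m⁻¹:  kg·m⁻¹·s⁻²
kg·s⁻² ≠ kg·m⁻¹·s⁻², so they cannot be added.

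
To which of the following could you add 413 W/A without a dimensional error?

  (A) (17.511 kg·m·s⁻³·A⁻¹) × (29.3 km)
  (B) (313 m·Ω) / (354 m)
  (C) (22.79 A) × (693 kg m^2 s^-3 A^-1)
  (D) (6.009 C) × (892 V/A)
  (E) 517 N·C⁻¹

(A)

Reference: W·A⁻¹ = J·s⁻¹·A⁻¹ = kg·m²·s⁻³·A⁻¹.
Each option:
  (A) [kg·m·s⁻³·A⁻¹] · [m] = kg·m²·s⁻³·A⁻¹  ← same
  (B) [kg·m³·s⁻³·A⁻²] / [m] = kg·m²·s⁻³·A⁻²
  (C) [A] · [kg·m²·s⁻³·A⁻¹] = kg·m²·s⁻³
  (D) [s·A] · [kg·m²·s⁻³·A⁻²] = kg·m²·s⁻²·A⁻¹
  (E) N·C⁻¹ = kg·m·s⁻²·(s·A)⁻¹ = kg·m·s⁻³·A⁻¹
Only (A) matches kg·m²·s⁻³·A⁻¹.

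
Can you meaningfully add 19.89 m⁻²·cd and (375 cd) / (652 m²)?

Work out the base dimensions of each:
  19.89 m⁻²·cd:  cd·m⁻² = m⁻²·cd
  (375 cd) / (652 m²):  [cd] / [m²] = m⁻²·cd
Both are m⁻²·cd, so they have the same dimensions and can be added.

Yes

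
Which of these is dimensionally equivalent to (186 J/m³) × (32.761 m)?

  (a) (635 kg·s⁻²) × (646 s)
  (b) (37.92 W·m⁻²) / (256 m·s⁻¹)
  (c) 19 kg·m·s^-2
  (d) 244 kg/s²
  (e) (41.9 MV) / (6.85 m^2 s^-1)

Reference: [kg·m⁻¹·s⁻²] · [m] = kg·s⁻².
Each option:
  (a) [kg·s⁻²] · [s] = kg·s⁻¹
  (b) [kg·s⁻³] / [m·s⁻¹] = kg·m⁻¹·s⁻²
  (c) kg·m·s⁻²
  (d) kg·s⁻²  ← same
  (e) [kg·m²·s⁻³·A⁻¹] / [m²·s⁻¹] = kg·s⁻²·A⁻¹
Only (d) matches kg·s⁻².

(d)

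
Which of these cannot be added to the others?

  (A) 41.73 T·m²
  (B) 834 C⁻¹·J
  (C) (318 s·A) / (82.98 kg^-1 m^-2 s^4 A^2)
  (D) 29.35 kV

Reduce each to base SI dimensions:
  (A) T·m² = Wb·m⁻²·m² = kg·m²·s⁻²·A⁻¹
  (B) J·C⁻¹ = N·m·(s·A)⁻¹ = kg·m²·s⁻³·A⁻¹
  (C) [s·A] / [kg⁻¹·m⁻²·s⁴·A²] = kg·m²·s⁻³·A⁻¹
  (D) V = J·C⁻¹ = kg·m²·s⁻³·A⁻¹
All reduce to kg·m²·s⁻³·A⁻¹ except (A), which is kg·m²·s⁻²·A⁻¹.

(A)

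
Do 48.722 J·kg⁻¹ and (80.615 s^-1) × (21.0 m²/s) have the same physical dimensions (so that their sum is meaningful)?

Yes

Dimensions:
  48.722 J·kg⁻¹:  J·kg⁻¹ = N·m·kg⁻¹ = m²·s⁻²
  (80.615 s^-1) × (21.0 m²/s):  [s⁻¹] · [m²·s⁻¹] = m²·s⁻²
Both are m²·s⁻², so they have the same dimensions and can be added.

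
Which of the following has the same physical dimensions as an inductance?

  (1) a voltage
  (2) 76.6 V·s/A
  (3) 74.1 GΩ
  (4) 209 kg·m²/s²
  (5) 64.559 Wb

(2)

Reference: [inductance] = kg·m²·s⁻²·A⁻².
Each option:
  (1) [voltage] = kg·m²·s⁻³·A⁻¹
  (2) V·s·A⁻¹ = J·C⁻¹·s·A⁻¹ = kg·m²·s⁻²·A⁻²  ← same
  (3) Ω = V·A⁻¹ = kg·m²·s⁻³·A⁻²
  (4) kg·m²·s⁻²
  (5) Wb = V·s = kg·m²·s⁻²·A⁻¹
Only (2) matches kg·m²·s⁻²·A⁻².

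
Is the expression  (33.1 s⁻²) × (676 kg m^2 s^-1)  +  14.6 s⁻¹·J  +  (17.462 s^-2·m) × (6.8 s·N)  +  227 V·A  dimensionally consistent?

Reduce each to base SI dimensions:
  (33.1 s⁻²) × (676 kg m^2 s^-1):  [s⁻²] · [kg·m²·s⁻¹] = kg·m²·s⁻³
  14.6 s⁻¹·J:  J·s⁻¹ = N·m·s⁻¹ = kg·m²·s⁻³
  (17.462 s^-2·m) × (6.8 s·N):  [m·s⁻²] · [kg·m·s⁻¹] = kg·m²·s⁻³
  227 V·A:  V·A = J·C⁻¹·A = kg·m²·s⁻³
Every term reduces to kg·m²·s⁻³.

Yes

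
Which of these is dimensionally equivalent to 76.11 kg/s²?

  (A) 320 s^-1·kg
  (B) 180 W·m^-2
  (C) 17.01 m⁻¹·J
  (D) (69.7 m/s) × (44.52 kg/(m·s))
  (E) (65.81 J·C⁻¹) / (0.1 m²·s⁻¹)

(D)

Reference: kg·s⁻².
Each option:
  (A) kg·s⁻¹
  (B) W·m⁻² = J·s⁻¹·m⁻² = kg·s⁻³
  (C) J·m⁻¹ = N·m·m⁻¹ = kg·m·s⁻²
  (D) [m·s⁻¹] · [kg·m⁻¹·s⁻¹] = kg·s⁻²  ← same
  (E) [kg·m²·s⁻³·A⁻¹] / [m²·s⁻¹] = kg·s⁻²·A⁻¹
Only (D) matches kg·s⁻².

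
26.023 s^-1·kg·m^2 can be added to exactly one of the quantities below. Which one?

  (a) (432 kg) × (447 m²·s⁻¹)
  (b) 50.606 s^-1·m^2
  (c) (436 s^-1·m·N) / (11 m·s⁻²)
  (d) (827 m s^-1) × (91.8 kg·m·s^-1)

Reference: kg·m²·s⁻¹.
Each option:
  (a) [kg] · [m²·s⁻¹] = kg·m²·s⁻¹  ← same
  (b) m²·s⁻¹
  (c) [kg·m²·s⁻³] / [m·s⁻²] = kg·m·s⁻¹
  (d) [m·s⁻¹] · [kg·m·s⁻¹] = kg·m²·s⁻²
Only (a) matches kg·m²·s⁻¹.

(a)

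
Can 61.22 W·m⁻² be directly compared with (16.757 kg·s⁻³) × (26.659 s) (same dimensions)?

No

Expand each in SI base units:
  61.22 W·m⁻²:  W·m⁻² = J·s⁻¹·m⁻² = kg·s⁻³
  (16.757 kg·s⁻³) × (26.659 s):  [kg·s⁻³] · [s] = kg·s⁻²
kg·s⁻³ ≠ kg·s⁻², so they cannot be added.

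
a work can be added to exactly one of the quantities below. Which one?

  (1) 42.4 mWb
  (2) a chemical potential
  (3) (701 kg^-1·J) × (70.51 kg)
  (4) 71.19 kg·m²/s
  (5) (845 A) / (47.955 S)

(3)

Reference: [work] = kg·m²·s⁻².
Each option:
  (1) Wb = V·s = kg·m²·s⁻²·A⁻¹
  (2) [chemical potential] = kg·m²·s⁻²·mol⁻¹
  (3) [m²·s⁻²] · [kg] = kg·m²·s⁻²  ← same
  (4) kg·m²·s⁻¹
  (5) [A] / [kg⁻¹·m⁻²·s³·A²] = kg·m²·s⁻³·A⁻¹
Only (3) matches kg·m²·s⁻².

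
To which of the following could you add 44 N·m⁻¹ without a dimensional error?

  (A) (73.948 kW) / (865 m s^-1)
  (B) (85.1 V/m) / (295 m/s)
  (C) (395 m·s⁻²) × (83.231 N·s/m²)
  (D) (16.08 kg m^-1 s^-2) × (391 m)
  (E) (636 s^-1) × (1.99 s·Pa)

Reference: N·m⁻¹ = kg·m·s⁻²·m⁻¹ = kg·s⁻².
Each option:
  (A) [kg·m²·s⁻³] / [m·s⁻¹] = kg·m·s⁻²
  (B) [kg·m·s⁻³·A⁻¹] / [m·s⁻¹] = kg·s⁻²·A⁻¹
  (C) [m·s⁻²] · [kg·m⁻¹·s⁻¹] = kg·s⁻³
  (D) [kg·m⁻¹·s⁻²] · [m] = kg·s⁻²  ← same
  (E) [s⁻¹] · [kg·m⁻¹·s⁻¹] = kg·m⁻¹·s⁻²
Only (D) matches kg·s⁻².

(D)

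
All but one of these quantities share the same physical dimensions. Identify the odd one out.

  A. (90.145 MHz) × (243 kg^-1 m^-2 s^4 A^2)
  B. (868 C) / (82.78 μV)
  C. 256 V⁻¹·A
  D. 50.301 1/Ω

Work out the base dimensions of each:
  A. [s⁻¹] · [kg⁻¹·m⁻²·s⁴·A²] = kg⁻¹·m⁻²·s³·A²
  B. [s·A] / [kg·m²·s⁻³·A⁻¹] = kg⁻¹·m⁻²·s⁴·A²
  C. A·V⁻¹ = A·(J·C⁻¹)⁻¹ = kg⁻¹·m⁻²·s³·A²
  D. Ω⁻¹ = (V·A⁻¹)⁻¹ = kg⁻¹·m⁻²·s³·A²
All reduce to kg⁻¹·m⁻²·s³·A² except B., which is kg⁻¹·m⁻²·s⁴·A².

B.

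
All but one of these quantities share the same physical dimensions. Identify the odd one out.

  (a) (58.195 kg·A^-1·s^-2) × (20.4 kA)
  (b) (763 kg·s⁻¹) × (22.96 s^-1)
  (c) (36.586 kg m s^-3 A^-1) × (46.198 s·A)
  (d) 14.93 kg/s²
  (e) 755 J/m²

Reduce each to base SI dimensions:
  (a) [kg·s⁻²·A⁻¹] · [A] = kg·s⁻²
  (b) [kg·s⁻¹] · [s⁻¹] = kg·s⁻²
  (c) [kg·m·s⁻³·A⁻¹] · [s·A] = kg·m·s⁻²
  (d) kg·s⁻²
  (e) J·m⁻² = N·m·m⁻² = kg·s⁻²
All reduce to kg·s⁻² except (c), which is kg·m·s⁻².

(c)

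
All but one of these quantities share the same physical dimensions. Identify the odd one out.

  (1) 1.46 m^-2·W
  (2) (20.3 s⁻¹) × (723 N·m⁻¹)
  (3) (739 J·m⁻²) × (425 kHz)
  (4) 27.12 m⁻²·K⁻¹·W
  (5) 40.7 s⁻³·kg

(4)

Work out the base dimensions of each:
  (1) W·m⁻² = J·s⁻¹·m⁻² = kg·s⁻³
  (2) [s⁻¹] · [kg·s⁻²] = kg·s⁻³
  (3) [kg·s⁻²] · [s⁻¹] = kg·s⁻³
  (4) W·m⁻²·K⁻¹ = J·s⁻¹·m⁻²·K⁻¹ = kg·s⁻³·K⁻¹
  (5) kg·s⁻³
All reduce to kg·s⁻³ except (4), which is kg·s⁻³·K⁻¹.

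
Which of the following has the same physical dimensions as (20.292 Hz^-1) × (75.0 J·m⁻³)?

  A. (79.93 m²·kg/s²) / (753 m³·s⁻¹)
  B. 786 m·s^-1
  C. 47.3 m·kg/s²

Reference: [s] · [kg·m⁻¹·s⁻²] = kg·m⁻¹·s⁻¹.
Each option:
  A. [kg·m²·s⁻²] / [m³·s⁻¹] = kg·m⁻¹·s⁻¹  ← same
  B. m·s⁻¹
  C. kg·m·s⁻²
Only A. matches kg·m⁻¹·s⁻¹.

A.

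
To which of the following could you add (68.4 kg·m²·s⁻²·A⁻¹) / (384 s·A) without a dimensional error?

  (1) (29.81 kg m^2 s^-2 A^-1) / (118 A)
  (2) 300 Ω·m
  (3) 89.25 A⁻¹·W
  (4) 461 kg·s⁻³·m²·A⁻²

Reference: [kg·m²·s⁻²·A⁻¹] / [s·A] = kg·m²·s⁻³·A⁻².
Each option:
  (1) [kg·m²·s⁻²·A⁻¹] / [A] = kg·m²·s⁻²·A⁻²
  (2) Ω·m = V·A⁻¹·m = kg·m³·s⁻³·A⁻²
  (3) W·A⁻¹ = J·s⁻¹·A⁻¹ = kg·m²·s⁻³·A⁻¹
  (4) kg·m²·s⁻³·A⁻²  ← same
Only (4) matches kg·m²·s⁻³·A⁻².

(4)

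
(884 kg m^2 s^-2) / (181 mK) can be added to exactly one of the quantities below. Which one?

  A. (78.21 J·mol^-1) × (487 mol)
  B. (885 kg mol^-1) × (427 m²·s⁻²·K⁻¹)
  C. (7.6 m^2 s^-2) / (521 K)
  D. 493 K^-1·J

Reference: [kg·m²·s⁻²] / [K] = kg·m²·s⁻²·K⁻¹.
Each option:
  A. [kg·m²·s⁻²·mol⁻¹] · [mol] = kg·m²·s⁻²
  B. [kg·mol⁻¹] · [m²·s⁻²·K⁻¹] = kg·m²·s⁻²·K⁻¹·mol⁻¹
  C. [m²·s⁻²] / [K] = m²·s⁻²·K⁻¹
  D. J·K⁻¹ = N·m·K⁻¹ = kg·m²·s⁻²·K⁻¹  ← same
Only D. matches kg·m²·s⁻²·K⁻¹.

D.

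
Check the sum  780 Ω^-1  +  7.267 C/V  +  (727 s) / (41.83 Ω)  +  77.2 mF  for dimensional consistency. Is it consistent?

No

Work out the base dimensions of each:
  780 Ω^-1:  Ω⁻¹ = (V·A⁻¹)⁻¹ = kg⁻¹·m⁻²·s³·A²
  7.267 C/V:  C·V⁻¹ = s·A·(J·C⁻¹)⁻¹ = kg⁻¹·m⁻²·s⁴·A²
  (727 s) / (41.83 Ω):  [s] / [kg·m²·s⁻³·A⁻²] = kg⁻¹·m⁻²·s⁴·A²
  77.2 mF:  F = C·V⁻¹ = kg⁻¹·m⁻²·s⁴·A²
The terms do not share a single dimension (kg⁻¹·m⁻²·s³·A² vs kg⁻¹·m⁻²·s⁴·A²).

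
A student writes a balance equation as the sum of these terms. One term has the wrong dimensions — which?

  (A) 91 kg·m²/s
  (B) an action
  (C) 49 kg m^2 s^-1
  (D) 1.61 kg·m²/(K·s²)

Work out the base dimensions of each:
  (A) kg·m²·s⁻¹
  (B) [action] = kg·m²·s⁻¹
  (C) kg·m²·s⁻¹
  (D) kg·m²·s⁻²·K⁻¹
All reduce to kg·m²·s⁻¹ except (D), which is kg·m²·s⁻²·K⁻¹.

(D)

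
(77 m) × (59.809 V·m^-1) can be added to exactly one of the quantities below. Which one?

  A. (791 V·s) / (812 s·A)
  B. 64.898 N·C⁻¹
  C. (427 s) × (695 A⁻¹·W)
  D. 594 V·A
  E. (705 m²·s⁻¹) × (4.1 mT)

Reference: [m] · [kg·m·s⁻³·A⁻¹] = kg·m²·s⁻³·A⁻¹.
Each option:
  A. [kg·m²·s⁻²·A⁻¹] / [s·A] = kg·m²·s⁻³·A⁻²
  B. N·C⁻¹ = kg·m·s⁻²·(s·A)⁻¹ = kg·m·s⁻³·A⁻¹
  C. [s] · [kg·m²·s⁻³·A⁻¹] = kg·m²·s⁻²·A⁻¹
  D. V·A = J·C⁻¹·A = kg·m²·s⁻³
  E. [m²·s⁻¹] · [kg·s⁻²·A⁻¹] = kg·m²·s⁻³·A⁻¹  ← same
Only E. matches kg·m²·s⁻³·A⁻¹.

E.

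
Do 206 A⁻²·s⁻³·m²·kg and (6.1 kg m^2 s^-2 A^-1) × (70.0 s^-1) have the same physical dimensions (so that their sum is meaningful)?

In SI base units:
  206 A⁻²·s⁻³·m²·kg:  kg·m²·s⁻³·A⁻²
  (6.1 kg m^2 s^-2 A^-1) × (70.0 s^-1):  [kg·m²·s⁻²·A⁻¹] · [s⁻¹] = kg·m²·s⁻³·A⁻¹
kg·m²·s⁻³·A⁻² ≠ kg·m²·s⁻³·A⁻¹, so they cannot be added.

No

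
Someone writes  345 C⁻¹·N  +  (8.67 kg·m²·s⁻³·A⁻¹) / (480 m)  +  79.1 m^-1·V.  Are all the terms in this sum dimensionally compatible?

Work out the base dimensions of each:
  345 C⁻¹·N:  N·C⁻¹ = kg·m·s⁻²·(s·A)⁻¹ = kg·m·s⁻³·A⁻¹
  (8.67 kg·m²·s⁻³·A⁻¹) / (480 m):  [kg·m²·s⁻³·A⁻¹] / [m] = kg·m·s⁻³·A⁻¹
  79.1 m^-1·V:  V·m⁻¹ = J·C⁻¹·m⁻¹ = kg·m·s⁻³·A⁻¹
Every term reduces to kg·m·s⁻³·A⁻¹.

Yes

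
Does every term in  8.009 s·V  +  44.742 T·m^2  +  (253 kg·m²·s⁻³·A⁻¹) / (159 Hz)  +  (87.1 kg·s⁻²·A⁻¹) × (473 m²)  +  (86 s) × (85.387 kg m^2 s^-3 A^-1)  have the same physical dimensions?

Work out the base dimensions of each:
  8.009 s·V:  V·s = J·C⁻¹·s = kg·m²·s⁻²·A⁻¹
  44.742 T·m^2:  T·m² = Wb·m⁻²·m² = kg·m²·s⁻²·A⁻¹
  (253 kg·m²·s⁻³·A⁻¹) / (159 Hz):  [kg·m²·s⁻³·A⁻¹] / [s⁻¹] = kg·m²·s⁻²·A⁻¹
  (87.1 kg·s⁻²·A⁻¹) × (473 m²):  [kg·s⁻²·A⁻¹] · [m²] = kg·m²·s⁻²·A⁻¹
  (86 s) × (85.387 kg m^2 s^-3 A^-1):  [s] · [kg·m²·s⁻³·A⁻¹] = kg·m²·s⁻²·A⁻¹
Every term reduces to kg·m²·s⁻²·A⁻¹.

Yes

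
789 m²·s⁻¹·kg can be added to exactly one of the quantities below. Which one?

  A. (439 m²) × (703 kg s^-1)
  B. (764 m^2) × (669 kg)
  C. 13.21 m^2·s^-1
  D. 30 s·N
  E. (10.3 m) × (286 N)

A.

Reference: kg·m²·s⁻¹.
Each option:
  A. [m²] · [kg·s⁻¹] = kg·m²·s⁻¹  ← same
  B. [m²] · [kg] = kg·m²
  C. m²·s⁻¹
  D. N·s = kg·m·s⁻²·s = kg·m·s⁻¹
  E. [m] · [kg·m·s⁻²] = kg·m²·s⁻²
Only A. matches kg·m²·s⁻¹.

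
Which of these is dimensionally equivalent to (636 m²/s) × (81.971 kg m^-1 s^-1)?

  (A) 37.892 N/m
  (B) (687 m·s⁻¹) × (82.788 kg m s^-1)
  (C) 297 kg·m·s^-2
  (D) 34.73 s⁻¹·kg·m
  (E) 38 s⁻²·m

Reference: [m²·s⁻¹] · [kg·m⁻¹·s⁻¹] = kg·m·s⁻².
Each option:
  (A) N·m⁻¹ = kg·m·s⁻²·m⁻¹ = kg·s⁻²
  (B) [m·s⁻¹] · [kg·m·s⁻¹] = kg·m²·s⁻²
  (C) kg·m·s⁻²  ← same
  (D) kg·m·s⁻¹
  (E) m·s⁻²
Only (C) matches kg·m·s⁻².

(C)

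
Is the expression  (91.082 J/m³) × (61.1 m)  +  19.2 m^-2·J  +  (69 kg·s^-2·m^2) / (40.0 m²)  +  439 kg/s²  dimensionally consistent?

In SI base units:
  (91.082 J/m³) × (61.1 m):  [kg·m⁻¹·s⁻²] · [m] = kg·s⁻²
  19.2 m^-2·J:  J·m⁻² = N·m·m⁻² = kg·s⁻²
  (69 kg·s^-2·m^2) / (40.0 m²):  [kg·m²·s⁻²] / [m²] = kg·s⁻²
  439 kg/s²:  kg·s⁻²
Every term reduces to kg·s⁻².

Yes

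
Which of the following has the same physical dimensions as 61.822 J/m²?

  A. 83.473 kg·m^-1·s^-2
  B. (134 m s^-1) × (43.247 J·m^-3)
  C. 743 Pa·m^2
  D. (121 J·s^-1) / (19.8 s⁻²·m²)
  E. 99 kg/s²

Reference: J·m⁻² = N·m·m⁻² = kg·s⁻².
Each option:
  A. kg·m⁻¹·s⁻²
  B. [m·s⁻¹] · [kg·m⁻¹·s⁻²] = kg·s⁻³
  C. Pa·m² = N·m⁻²·m² = kg·m·s⁻²
  D. [kg·m²·s⁻³] / [m²·s⁻²] = kg·s⁻¹
  E. kg·s⁻²  ← same
Only E. matches kg·s⁻².

E.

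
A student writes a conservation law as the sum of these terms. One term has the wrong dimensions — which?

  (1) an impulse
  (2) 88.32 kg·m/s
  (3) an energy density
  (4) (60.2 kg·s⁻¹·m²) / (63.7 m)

(3)

Work out the base dimensions of each:
  (1) [impulse] = kg·m·s⁻¹
  (2) kg·m·s⁻¹
  (3) [energy density] = kg·m⁻¹·s⁻²
  (4) [kg·m²·s⁻¹] / [m] = kg·m·s⁻¹
All reduce to kg·m·s⁻¹ except (3), which is kg·m⁻¹·s⁻².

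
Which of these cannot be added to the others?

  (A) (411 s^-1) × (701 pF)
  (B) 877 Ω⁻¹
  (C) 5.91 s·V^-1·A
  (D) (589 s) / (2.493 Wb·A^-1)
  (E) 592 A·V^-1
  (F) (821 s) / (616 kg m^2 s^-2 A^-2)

Expand each in SI base units:
  (A) [s⁻¹] · [kg⁻¹·m⁻²·s⁴·A²] = kg⁻¹·m⁻²·s³·A²
  (B) Ω⁻¹ = (V·A⁻¹)⁻¹ = kg⁻¹·m⁻²·s³·A²
  (C) A·s·V⁻¹ = A·s·(J·C⁻¹)⁻¹ = kg⁻¹·m⁻²·s⁴·A²
  (D) [s] / [kg·m²·s⁻²·A⁻²] = kg⁻¹·m⁻²·s³·A²
  (E) A·V⁻¹ = A·(J·C⁻¹)⁻¹ = kg⁻¹·m⁻²·s³·A²
  (F) [s] / [kg·m²·s⁻²·A⁻²] = kg⁻¹·m⁻²·s³·A²
All reduce to kg⁻¹·m⁻²·s³·A² except (C), which is kg⁻¹·m⁻²·s⁴·A².

(C)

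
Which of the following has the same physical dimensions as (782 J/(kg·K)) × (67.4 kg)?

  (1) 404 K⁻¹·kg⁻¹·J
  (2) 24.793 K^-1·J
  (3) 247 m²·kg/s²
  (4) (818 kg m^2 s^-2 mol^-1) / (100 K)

(2)

Reference: [m²·s⁻²·K⁻¹] · [kg] = kg·m²·s⁻²·K⁻¹.
Each option:
  (1) J·kg⁻¹·K⁻¹ = N·m·kg⁻¹·K⁻¹ = m²·s⁻²·K⁻¹
  (2) J·K⁻¹ = N·m·K⁻¹ = kg·m²·s⁻²·K⁻¹  ← same
  (3) kg·m²·s⁻²
  (4) [kg·m²·s⁻²·mol⁻¹] / [K] = kg·m²·s⁻²·K⁻¹·mol⁻¹
Only (2) matches kg·m²·s⁻²·K⁻¹.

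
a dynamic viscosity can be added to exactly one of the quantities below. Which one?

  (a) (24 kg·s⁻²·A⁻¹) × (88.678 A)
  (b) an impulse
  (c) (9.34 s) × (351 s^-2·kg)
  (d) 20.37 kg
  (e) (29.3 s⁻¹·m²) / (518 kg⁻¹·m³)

(e)

Reference: [dynamic viscosity] = kg·m⁻¹·s⁻¹.
Each option:
  (a) [kg·s⁻²·A⁻¹] · [A] = kg·s⁻²
  (b) [impulse] = kg·m·s⁻¹
  (c) [s] · [kg·s⁻²] = kg·s⁻¹
  (d) kg
  (e) [m²·s⁻¹] / [kg⁻¹·m³] = kg·m⁻¹·s⁻¹  ← same
Only (e) matches kg·m⁻¹·s⁻¹.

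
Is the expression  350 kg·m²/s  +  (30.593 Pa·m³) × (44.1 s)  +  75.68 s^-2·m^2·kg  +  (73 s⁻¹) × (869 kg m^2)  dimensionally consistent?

Dimensions:
  350 kg·m²/s:  kg·m²·s⁻¹
  (30.593 Pa·m³) × (44.1 s):  [kg·m²·s⁻²] · [s] = kg·m²·s⁻¹
  75.68 s^-2·m^2·kg:  kg·m²·s⁻²
  (73 s⁻¹) × (869 kg m^2):  [s⁻¹] · [kg·m²] = kg·m²·s⁻¹
The terms do not share a single dimension (kg·m²·s⁻² vs kg·m²·s⁻¹).

No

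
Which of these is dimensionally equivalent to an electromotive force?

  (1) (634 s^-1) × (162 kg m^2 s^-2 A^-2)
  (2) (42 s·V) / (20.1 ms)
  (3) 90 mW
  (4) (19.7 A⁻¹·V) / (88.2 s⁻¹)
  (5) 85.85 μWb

(2)

Reference: [electromotive force] = kg·m²·s⁻³·A⁻¹.
Each option:
  (1) [s⁻¹] · [kg·m²·s⁻²·A⁻²] = kg·m²·s⁻³·A⁻²
  (2) [kg·m²·s⁻²·A⁻¹] / [s] = kg·m²·s⁻³·A⁻¹  ← same
  (3) W = J·s⁻¹ = kg·m²·s⁻³
  (4) [kg·m²·s⁻³·A⁻²] / [s⁻¹] = kg·m²·s⁻²·A⁻²
  (5) Wb = V·s = kg·m²·s⁻²·A⁻¹
Only (2) matches kg·m²·s⁻³·A⁻¹.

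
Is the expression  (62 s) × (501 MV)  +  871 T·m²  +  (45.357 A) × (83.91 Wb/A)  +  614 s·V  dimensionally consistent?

Reduce each to base SI dimensions:
  (62 s) × (501 MV):  [s] · [kg·m²·s⁻³·A⁻¹] = kg·m²·s⁻²·A⁻¹
  871 T·m²:  T·m² = Wb·m⁻²·m² = kg·m²·s⁻²·A⁻¹
  (45.357 A) × (83.91 Wb/A):  [A] · [kg·m²·s⁻²·A⁻²] = kg·m²·s⁻²·A⁻¹
  614 s·V:  V·s = J·C⁻¹·s = kg·m²·s⁻²·A⁻¹
Every term reduces to kg·m²·s⁻²·A⁻¹.

Yes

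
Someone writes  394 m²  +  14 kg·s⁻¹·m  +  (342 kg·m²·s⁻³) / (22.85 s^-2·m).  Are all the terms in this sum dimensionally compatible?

No

In SI base units:
  394 m²:  m²
  14 kg·s⁻¹·m:  kg·m·s⁻¹
  (342 kg·m²·s⁻³) / (22.85 s^-2·m):  [kg·m²·s⁻³] / [m·s⁻²] = kg·m·s⁻¹
The terms do not share a single dimension (kg·m·s⁻¹ vs m²).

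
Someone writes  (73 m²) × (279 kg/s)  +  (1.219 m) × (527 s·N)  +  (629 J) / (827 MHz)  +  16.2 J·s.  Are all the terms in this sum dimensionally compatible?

Dimensions:
  (73 m²) × (279 kg/s):  [m²] · [kg·s⁻¹] = kg·m²·s⁻¹
  (1.219 m) × (527 s·N):  [m] · [kg·m·s⁻¹] = kg·m²·s⁻¹
  (629 J) / (827 MHz):  [kg·m²·s⁻²] / [s⁻¹] = kg·m²·s⁻¹
  16.2 J·s:  J·s = N·m·s = kg·m²·s⁻¹
Every term reduces to kg·m²·s⁻¹.

Yes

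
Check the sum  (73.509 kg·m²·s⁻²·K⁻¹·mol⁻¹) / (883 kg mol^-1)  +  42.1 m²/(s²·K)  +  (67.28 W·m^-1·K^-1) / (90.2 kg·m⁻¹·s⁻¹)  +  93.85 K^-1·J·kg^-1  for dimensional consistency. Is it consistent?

Yes

Expand each in SI base units:
  (73.509 kg·m²·s⁻²·K⁻¹·mol⁻¹) / (883 kg mol^-1):  [kg·m²·s⁻²·K⁻¹·mol⁻¹] / [kg·mol⁻¹] = m²·s⁻²·K⁻¹
  42.1 m²/(s²·K):  m²·s⁻²·K⁻¹
  (67.28 W·m^-1·K^-1) / (90.2 kg·m⁻¹·s⁻¹):  [kg·m·s⁻³·K⁻¹] / [kg·m⁻¹·s⁻¹] = m²·s⁻²·K⁻¹
  93.85 K^-1·J·kg^-1:  J·kg⁻¹·K⁻¹ = N·m·kg⁻¹·K⁻¹ = m²·s⁻²·K⁻¹
Every term reduces to m²·s⁻²·K⁻¹.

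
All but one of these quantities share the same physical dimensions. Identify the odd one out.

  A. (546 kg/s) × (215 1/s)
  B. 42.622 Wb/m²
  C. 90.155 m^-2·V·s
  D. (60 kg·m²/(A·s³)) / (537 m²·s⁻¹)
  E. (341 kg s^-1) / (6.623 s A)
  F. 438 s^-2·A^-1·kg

Work out the base dimensions of each:
  A. [kg·s⁻¹] · [s⁻¹] = kg·s⁻²
  B. Wb·m⁻² = V·s·m⁻² = kg·s⁻²·A⁻¹
  C. V·s·m⁻² = J·C⁻¹·s·m⁻² = kg·s⁻²·A⁻¹
  D. [kg·m²·s⁻³·A⁻¹] / [m²·s⁻¹] = kg·s⁻²·A⁻¹
  E. [kg·s⁻¹] / [s·A] = kg·s⁻²·A⁻¹
  F. kg·s⁻²·A⁻¹
All reduce to kg·s⁻²·A⁻¹ except A., which is kg·s⁻².

A.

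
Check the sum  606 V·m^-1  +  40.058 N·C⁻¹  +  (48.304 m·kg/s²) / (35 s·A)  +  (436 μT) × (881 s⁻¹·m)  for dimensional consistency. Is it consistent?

Expand each in SI base units:
  606 V·m^-1:  V·m⁻¹ = J·C⁻¹·m⁻¹ = kg·m·s⁻³·A⁻¹
  40.058 N·C⁻¹:  N·C⁻¹ = kg·m·s⁻²·(s·A)⁻¹ = kg·m·s⁻³·A⁻¹
  (48.304 m·kg/s²) / (35 s·A):  [kg·m·s⁻²] / [s·A] = kg·m·s⁻³·A⁻¹
  (436 μT) × (881 s⁻¹·m):  [kg·s⁻²·A⁻¹] · [m·s⁻¹] = kg·m·s⁻³·A⁻¹
Every term reduces to kg·m·s⁻³·A⁻¹.

Yes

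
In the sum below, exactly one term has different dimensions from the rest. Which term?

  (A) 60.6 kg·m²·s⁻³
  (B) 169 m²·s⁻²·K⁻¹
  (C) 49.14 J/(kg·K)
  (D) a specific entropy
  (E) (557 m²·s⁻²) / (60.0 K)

In SI base units:
  (A) kg·m²·s⁻³
  (B) m²·s⁻²·K⁻¹
  (C) J·kg⁻¹·K⁻¹ = N·m·kg⁻¹·K⁻¹ = m²·s⁻²·K⁻¹
  (D) [specific entropy] = m²·s⁻²·K⁻¹
  (E) [m²·s⁻²] / [K] = m²·s⁻²·K⁻¹
All reduce to m²·s⁻²·K⁻¹ except (A), which is kg·m²·s⁻³.

(A)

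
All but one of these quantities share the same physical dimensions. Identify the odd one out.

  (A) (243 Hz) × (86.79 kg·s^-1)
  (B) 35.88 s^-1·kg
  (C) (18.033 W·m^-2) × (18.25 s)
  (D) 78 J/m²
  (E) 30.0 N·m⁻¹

(B)

Expand each in SI base units:
  (A) [s⁻¹] · [kg·s⁻¹] = kg·s⁻²
  (B) kg·s⁻¹
  (C) [kg·s⁻³] · [s] = kg·s⁻²
  (D) J·m⁻² = N·m·m⁻² = kg·s⁻²
  (E) N·m⁻¹ = kg·m·s⁻²·m⁻¹ = kg·s⁻²
All reduce to kg·s⁻² except (B), which is kg·s⁻¹.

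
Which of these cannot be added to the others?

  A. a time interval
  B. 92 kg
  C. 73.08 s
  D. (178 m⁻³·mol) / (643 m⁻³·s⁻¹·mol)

Dimensions:
  A. [time interval] = s
  B. kg
  C. s
  D. [m⁻³·mol] / [m⁻³·s⁻¹·mol] = s
All reduce to s except B., which is kg.

B.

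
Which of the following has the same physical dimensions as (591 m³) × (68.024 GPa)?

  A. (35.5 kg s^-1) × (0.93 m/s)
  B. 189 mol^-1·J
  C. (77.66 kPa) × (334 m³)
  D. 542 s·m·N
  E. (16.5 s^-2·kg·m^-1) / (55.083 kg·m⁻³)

Reference: [m³] · [kg·m⁻¹·s⁻²] = kg·m²·s⁻².
Each option:
  A. [kg·s⁻¹] · [m·s⁻¹] = kg·m·s⁻²
  B. J·mol⁻¹ = N·m·mol⁻¹ = kg·m²·s⁻²·mol⁻¹
  C. [kg·m⁻¹·s⁻²] · [m³] = kg·m²·s⁻²  ← same
  D. N·m·s = kg·m·s⁻²·m·s = kg·m²·s⁻¹
  E. [kg·m⁻¹·s⁻²] / [kg·m⁻³] = m²·s⁻²
Only C. matches kg·m²·s⁻².

C.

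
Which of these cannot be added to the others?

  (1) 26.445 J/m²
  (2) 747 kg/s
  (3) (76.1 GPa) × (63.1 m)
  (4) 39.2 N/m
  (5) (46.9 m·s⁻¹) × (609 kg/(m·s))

Work out the base dimensions of each:
  (1) J·m⁻² = N·m·m⁻² = kg·s⁻²
  (2) kg·s⁻¹
  (3) [kg·m⁻¹·s⁻²] · [m] = kg·s⁻²
  (4) N·m⁻¹ = kg·m·s⁻²·m⁻¹ = kg·s⁻²
  (5) [m·s⁻¹] · [kg·m⁻¹·s⁻¹] = kg·s⁻²
All reduce to kg·s⁻² except (2), which is kg·s⁻¹.

(2)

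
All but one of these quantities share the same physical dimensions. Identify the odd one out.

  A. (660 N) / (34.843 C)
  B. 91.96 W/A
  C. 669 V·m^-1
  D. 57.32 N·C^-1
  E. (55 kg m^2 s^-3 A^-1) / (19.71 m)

In SI base units:
  A. [kg·m·s⁻²] / [s·A] = kg·m·s⁻³·A⁻¹
  B. W·A⁻¹ = J·s⁻¹·A⁻¹ = kg·m²·s⁻³·A⁻¹
  C. V·m⁻¹ = J·C⁻¹·m⁻¹ = kg·m·s⁻³·A⁻¹
  D. N·C⁻¹ = kg·m·s⁻²·(s·A)⁻¹ = kg·m·s⁻³·A⁻¹
  E. [kg·m²·s⁻³·A⁻¹] / [m] = kg·m·s⁻³·A⁻¹
All reduce to kg·m·s⁻³·A⁻¹ except B., which is kg·m²·s⁻³·A⁻¹.

B.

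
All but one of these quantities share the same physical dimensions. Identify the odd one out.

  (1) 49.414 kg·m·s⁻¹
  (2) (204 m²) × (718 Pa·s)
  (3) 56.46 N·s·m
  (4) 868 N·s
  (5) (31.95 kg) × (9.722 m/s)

Dimensions:
  (1) kg·m·s⁻¹
  (2) [m²] · [kg·m⁻¹·s⁻¹] = kg·m·s⁻¹
  (3) N·m·s = kg·m·s⁻²·m·s = kg·m²·s⁻¹
  (4) N·s = kg·m·s⁻²·s = kg·m·s⁻¹
  (5) [kg] · [m·s⁻¹] = kg·m·s⁻¹
All reduce to kg·m·s⁻¹ except (3), which is kg·m²·s⁻¹.

(3)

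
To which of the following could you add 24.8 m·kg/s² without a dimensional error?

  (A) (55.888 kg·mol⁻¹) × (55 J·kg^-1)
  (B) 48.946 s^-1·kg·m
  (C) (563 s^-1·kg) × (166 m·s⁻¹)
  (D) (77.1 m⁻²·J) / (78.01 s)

(C)

Reference: kg·m·s⁻².
Each option:
  (A) [kg·mol⁻¹] · [m²·s⁻²] = kg·m²·s⁻²·mol⁻¹
  (B) kg·m·s⁻¹
  (C) [kg·s⁻¹] · [m·s⁻¹] = kg·m·s⁻²  ← same
  (D) [kg·s⁻²] / [s] = kg·s⁻³
Only (C) matches kg·m·s⁻².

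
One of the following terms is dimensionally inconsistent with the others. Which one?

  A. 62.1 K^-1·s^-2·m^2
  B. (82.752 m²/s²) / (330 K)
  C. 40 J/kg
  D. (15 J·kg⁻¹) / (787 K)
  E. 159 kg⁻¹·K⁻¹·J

C.

Dimensions:
  A. m²·s⁻²·K⁻¹
  B. [m²·s⁻²] / [K] = m²·s⁻²·K⁻¹
  C. J·kg⁻¹ = N·m·kg⁻¹ = m²·s⁻²
  D. [m²·s⁻²] / [K] = m²·s⁻²·K⁻¹
  E. J·kg⁻¹·K⁻¹ = N·m·kg⁻¹·K⁻¹ = m²·s⁻²·K⁻¹
All reduce to m²·s⁻²·K⁻¹ except C., which is m²·s⁻².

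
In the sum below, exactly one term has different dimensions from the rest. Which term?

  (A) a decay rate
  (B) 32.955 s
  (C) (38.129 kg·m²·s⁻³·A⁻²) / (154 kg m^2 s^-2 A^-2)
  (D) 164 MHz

Work out the base dimensions of each:
  (A) [decay rate] = s⁻¹
  (B) s
  (C) [kg·m²·s⁻³·A⁻²] / [kg·m²·s⁻²·A⁻²] = s⁻¹
  (D) Hz = s⁻¹
All reduce to s⁻¹ except (B), which is s.

(B)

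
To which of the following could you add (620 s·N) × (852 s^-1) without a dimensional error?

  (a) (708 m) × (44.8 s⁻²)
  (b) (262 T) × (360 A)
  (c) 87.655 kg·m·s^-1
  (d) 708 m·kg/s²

Reference: [kg·m·s⁻¹] · [s⁻¹] = kg·m·s⁻².
Each option:
  (a) [m] · [s⁻²] = m·s⁻²
  (b) [kg·s⁻²·A⁻¹] · [A] = kg·s⁻²
  (c) kg·m·s⁻¹
  (d) kg·m·s⁻²  ← same
Only (d) matches kg·m·s⁻².

(d)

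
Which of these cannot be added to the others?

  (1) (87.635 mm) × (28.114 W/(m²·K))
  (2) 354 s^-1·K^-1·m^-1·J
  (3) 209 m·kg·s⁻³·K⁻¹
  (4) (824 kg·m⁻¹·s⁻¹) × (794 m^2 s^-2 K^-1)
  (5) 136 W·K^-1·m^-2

(5)

In SI base units:
  (1) [m] · [kg·s⁻³·K⁻¹] = kg·m·s⁻³·K⁻¹
  (2) J·s⁻¹·m⁻¹·K⁻¹ = N·m·s⁻¹·m⁻¹·K⁻¹ = kg·m·s⁻³·K⁻¹
  (3) kg·m·s⁻³·K⁻¹
  (4) [kg·m⁻¹·s⁻¹] · [m²·s⁻²·K⁻¹] = kg·m·s⁻³·K⁻¹
  (5) W·m⁻²·K⁻¹ = J·s⁻¹·m⁻²·K⁻¹ = kg·s⁻³·K⁻¹
All reduce to kg·m·s⁻³·K⁻¹ except (5), which is kg·s⁻³·K⁻¹.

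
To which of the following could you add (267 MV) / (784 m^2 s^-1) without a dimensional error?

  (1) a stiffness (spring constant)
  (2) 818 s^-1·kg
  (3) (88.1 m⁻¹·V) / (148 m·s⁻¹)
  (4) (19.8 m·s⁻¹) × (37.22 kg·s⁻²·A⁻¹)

Reference: [kg·m²·s⁻³·A⁻¹] / [m²·s⁻¹] = kg·s⁻²·A⁻¹.
Each option:
  (1) [stiffness (spring constant)] = kg·s⁻²
  (2) kg·s⁻¹
  (3) [kg·m·s⁻³·A⁻¹] / [m·s⁻¹] = kg·s⁻²·A⁻¹  ← same
  (4) [m·s⁻¹] · [kg·s⁻²·A⁻¹] = kg·m·s⁻³·A⁻¹
Only (3) matches kg·s⁻²·A⁻¹.

(3)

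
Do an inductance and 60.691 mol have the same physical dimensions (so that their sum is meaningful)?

No

Work out the base dimensions of each:
  an inductance:  [inductance] = kg·m²·s⁻²·A⁻²
  60.691 mol:  mol
kg·m²·s⁻²·A⁻² ≠ mol, so they cannot be added.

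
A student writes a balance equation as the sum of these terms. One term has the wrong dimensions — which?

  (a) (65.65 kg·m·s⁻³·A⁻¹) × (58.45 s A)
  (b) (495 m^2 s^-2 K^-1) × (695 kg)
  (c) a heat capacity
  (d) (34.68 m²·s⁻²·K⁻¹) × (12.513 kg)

(a)

Work out the base dimensions of each:
  (a) [kg·m·s⁻³·A⁻¹] · [s·A] = kg·m·s⁻²
  (b) [m²·s⁻²·K⁻¹] · [kg] = kg·m²·s⁻²·K⁻¹
  (c) [heat capacity] = kg·m²·s⁻²·K⁻¹
  (d) [m²·s⁻²·K⁻¹] · [kg] = kg·m²·s⁻²·K⁻¹
All reduce to kg·m²·s⁻²·K⁻¹ except (a), which is kg·m·s⁻².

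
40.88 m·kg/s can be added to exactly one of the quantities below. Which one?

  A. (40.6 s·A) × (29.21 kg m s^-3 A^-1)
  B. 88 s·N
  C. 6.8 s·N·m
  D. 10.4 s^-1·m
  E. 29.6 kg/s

B.

Reference: kg·m·s⁻¹.
Each option:
  A. [s·A] · [kg·m·s⁻³·A⁻¹] = kg·m·s⁻²
  B. N·s = kg·m·s⁻²·s = kg·m·s⁻¹  ← same
  C. N·m·s = kg·m·s⁻²·m·s = kg·m²·s⁻¹
  D. m·s⁻¹
  E. kg·s⁻¹
Only B. matches kg·m·s⁻¹.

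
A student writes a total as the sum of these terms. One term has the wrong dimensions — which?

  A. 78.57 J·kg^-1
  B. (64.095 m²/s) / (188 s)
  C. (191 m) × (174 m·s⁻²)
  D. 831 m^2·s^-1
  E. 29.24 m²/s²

In SI base units:
  A. J·kg⁻¹ = N·m·kg⁻¹ = m²·s⁻²
  B. [m²·s⁻¹] / [s] = m²·s⁻²
  C. [m] · [m·s⁻²] = m²·s⁻²
  D. m²·s⁻¹
  E. m²·s⁻²
All reduce to m²·s⁻² except D., which is m²·s⁻¹.

D.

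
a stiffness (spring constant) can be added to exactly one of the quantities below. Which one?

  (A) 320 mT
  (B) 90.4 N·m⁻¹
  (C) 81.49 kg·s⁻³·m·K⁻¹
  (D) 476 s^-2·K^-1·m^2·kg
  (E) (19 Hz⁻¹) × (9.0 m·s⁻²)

(B)

Reference: [stiffness (spring constant)] = kg·s⁻².
Each option:
  (A) T = Wb·m⁻² = kg·s⁻²·A⁻¹
  (B) N·m⁻¹ = kg·m·s⁻²·m⁻¹ = kg·s⁻²  ← same
  (C) kg·m·s⁻³·K⁻¹
  (D) kg·m²·s⁻²·K⁻¹
  (E) [s] · [m·s⁻²] = m·s⁻¹
Only (B) matches kg·s⁻².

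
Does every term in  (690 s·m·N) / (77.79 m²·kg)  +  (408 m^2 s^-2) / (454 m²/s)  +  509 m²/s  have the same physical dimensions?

Dimensions:
  (690 s·m·N) / (77.79 m²·kg):  [kg·m²·s⁻¹] / [kg·m²] = s⁻¹
  (408 m^2 s^-2) / (454 m²/s):  [m²·s⁻²] / [m²·s⁻¹] = s⁻¹
  509 m²/s:  m²·s⁻¹
The terms do not share a single dimension (m²·s⁻¹ vs s⁻¹).

No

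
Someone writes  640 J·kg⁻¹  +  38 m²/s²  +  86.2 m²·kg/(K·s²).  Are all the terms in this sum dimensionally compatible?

No

Dimensions:
  640 J·kg⁻¹:  J·kg⁻¹ = N·m·kg⁻¹ = m²·s⁻²
  38 m²/s²:  m²·s⁻²
  86.2 m²·kg/(K·s²):  kg·m²·s⁻²·K⁻¹
The terms do not share a single dimension (kg·m²·s⁻²·K⁻¹ vs m²·s⁻²).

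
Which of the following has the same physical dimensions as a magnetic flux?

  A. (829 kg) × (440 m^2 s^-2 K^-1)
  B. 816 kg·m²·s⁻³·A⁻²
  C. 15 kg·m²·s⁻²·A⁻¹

Reference: [magnetic flux] = kg·m²·s⁻²·A⁻¹.
Each option:
  A. [kg] · [m²·s⁻²·K⁻¹] = kg·m²·s⁻²·K⁻¹
  B. kg·m²·s⁻³·A⁻²
  C. kg·m²·s⁻²·A⁻¹  ← same
Only C. matches kg·m²·s⁻²·A⁻¹.

C.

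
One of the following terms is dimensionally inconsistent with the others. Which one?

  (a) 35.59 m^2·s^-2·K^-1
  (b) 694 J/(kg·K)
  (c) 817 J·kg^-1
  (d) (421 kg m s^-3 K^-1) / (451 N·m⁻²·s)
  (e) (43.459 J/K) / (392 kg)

Dimensions:
  (a) m²·s⁻²·K⁻¹
  (b) J·kg⁻¹·K⁻¹ = N·m·kg⁻¹·K⁻¹ = m²·s⁻²·K⁻¹
  (c) J·kg⁻¹ = N·m·kg⁻¹ = m²·s⁻²
  (d) [kg·m·s⁻³·K⁻¹] / [kg·m⁻¹·s⁻¹] = m²·s⁻²·K⁻¹
  (e) [kg·m²·s⁻²·K⁻¹] / [kg] = m²·s⁻²·K⁻¹
All reduce to m²·s⁻²·K⁻¹ except (c), which is m²·s⁻².

(c)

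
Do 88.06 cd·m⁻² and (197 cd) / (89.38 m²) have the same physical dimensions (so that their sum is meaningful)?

Dimensions:
  88.06 cd·m⁻²:  cd·m⁻² = m⁻²·cd
  (197 cd) / (89.38 m²):  [cd] / [m²] = m⁻²·cd
Both are m⁻²·cd, so they have the same dimensions and can be added.

Yes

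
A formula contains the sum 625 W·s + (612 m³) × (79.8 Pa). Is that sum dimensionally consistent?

In SI base units:
  625 W·s:  W·s = J·s⁻¹·s = kg·m²·s⁻²
  (612 m³) × (79.8 Pa):  [m³] · [kg·m⁻¹·s⁻²] = kg·m²·s⁻²
Both are kg·m²·s⁻², so they have the same dimensions and can be added.

Yes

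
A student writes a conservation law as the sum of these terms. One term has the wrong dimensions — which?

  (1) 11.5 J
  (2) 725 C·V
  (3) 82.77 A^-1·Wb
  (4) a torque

Dimensions:
  (1) J = N·m = kg·m²·s⁻²
  (2) C·V = s·A·J·C⁻¹ = kg·m²·s⁻²
  (3) Wb·A⁻¹ = V·s·A⁻¹ = kg·m²·s⁻²·A⁻²
  (4) [torque] = kg·m²·s⁻²
All reduce to kg·m²·s⁻² except (3), which is kg·m²·s⁻²·A⁻².

(3)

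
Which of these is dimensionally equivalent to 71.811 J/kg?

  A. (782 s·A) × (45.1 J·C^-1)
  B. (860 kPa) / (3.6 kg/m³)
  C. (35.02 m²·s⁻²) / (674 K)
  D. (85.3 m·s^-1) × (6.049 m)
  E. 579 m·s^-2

B.

Reference: J·kg⁻¹ = N·m·kg⁻¹ = m²·s⁻².
Each option:
  A. [s·A] · [kg·m²·s⁻³·A⁻¹] = kg·m²·s⁻²
  B. [kg·m⁻¹·s⁻²] / [kg·m⁻³] = m²·s⁻²  ← same
  C. [m²·s⁻²] / [K] = m²·s⁻²·K⁻¹
  D. [m·s⁻¹] · [m] = m²·s⁻¹
  E. m·s⁻²
Only B. matches m²·s⁻².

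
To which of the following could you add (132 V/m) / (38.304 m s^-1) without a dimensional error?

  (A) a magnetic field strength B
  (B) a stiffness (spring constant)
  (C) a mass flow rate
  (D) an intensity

Reference: [kg·m·s⁻³·A⁻¹] / [m·s⁻¹] = kg·s⁻²·A⁻¹.
Each option:
  (A) [magnetic field strength B] = kg·s⁻²·A⁻¹  ← same
  (B) [stiffness (spring constant)] = kg·s⁻²
  (C) [mass flow rate] = kg·s⁻¹
  (D) [intensity] = kg·s⁻³
Only (A) matches kg·s⁻²·A⁻¹.

(A)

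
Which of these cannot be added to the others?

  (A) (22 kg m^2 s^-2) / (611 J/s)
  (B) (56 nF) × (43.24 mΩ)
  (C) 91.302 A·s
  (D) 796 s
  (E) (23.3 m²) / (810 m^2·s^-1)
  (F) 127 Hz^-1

Reduce each to base SI dimensions:
  (A) [kg·m²·s⁻²] / [kg·m²·s⁻³] = s
  (B) [kg⁻¹·m⁻²·s⁴·A²] · [kg·m²·s⁻³·A⁻²] = s
  (C) A·s = s·A
  (D) s
  (E) [m²] / [m²·s⁻¹] = s
  (F) Hz⁻¹ = (s⁻¹)⁻¹ = s
All reduce to s except (C), which is s·A.

(C)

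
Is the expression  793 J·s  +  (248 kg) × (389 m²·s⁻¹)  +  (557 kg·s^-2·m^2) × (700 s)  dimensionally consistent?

Expand each in SI base units:
  793 J·s:  J·s = N·m·s = kg·m²·s⁻¹
  (248 kg) × (389 m²·s⁻¹):  [kg] · [m²·s⁻¹] = kg·m²·s⁻¹
  (557 kg·s^-2·m^2) × (700 s):  [kg·m²·s⁻²] · [s] = kg·m²·s⁻¹
Every term reduces to kg·m²·s⁻¹.

Yes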